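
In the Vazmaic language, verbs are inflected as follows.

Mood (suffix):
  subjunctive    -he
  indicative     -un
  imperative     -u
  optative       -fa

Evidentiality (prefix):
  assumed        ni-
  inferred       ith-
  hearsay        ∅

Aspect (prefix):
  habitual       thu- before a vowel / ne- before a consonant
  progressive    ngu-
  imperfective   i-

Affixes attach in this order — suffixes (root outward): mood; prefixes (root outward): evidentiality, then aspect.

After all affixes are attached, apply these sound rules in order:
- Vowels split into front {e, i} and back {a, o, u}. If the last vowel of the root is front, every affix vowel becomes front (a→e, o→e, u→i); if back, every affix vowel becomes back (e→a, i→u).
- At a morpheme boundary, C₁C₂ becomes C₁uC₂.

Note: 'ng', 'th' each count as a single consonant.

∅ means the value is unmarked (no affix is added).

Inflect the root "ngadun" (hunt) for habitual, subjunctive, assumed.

nanungadunuha

Attach mood subjunctive -he → ngadunhe.
Attach evidentiality assumed ni- → ningadunhe.
Attach aspect habitual ne- (before consonant 'n') → neningadunhe.
Apply vowel harmony: neningadunhe → nanungadunha.
Apply epenthesis: nanungadunha → nanungadunuha.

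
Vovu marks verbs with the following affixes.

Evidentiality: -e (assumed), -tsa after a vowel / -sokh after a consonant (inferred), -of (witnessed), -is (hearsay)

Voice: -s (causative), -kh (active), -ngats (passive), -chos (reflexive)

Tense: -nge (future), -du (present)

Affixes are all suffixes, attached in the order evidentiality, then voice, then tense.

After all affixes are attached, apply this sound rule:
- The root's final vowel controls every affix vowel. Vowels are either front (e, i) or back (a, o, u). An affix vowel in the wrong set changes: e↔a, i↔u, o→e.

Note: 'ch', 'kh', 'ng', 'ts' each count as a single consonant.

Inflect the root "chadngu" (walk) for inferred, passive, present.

chadngutsangatsdu

Attach evidentiality inferred -tsa (after vowel 'u') → chadngutsa.
Attach voice passive -ngats → chadngutsangats.
Attach tense present -du → chadngutsangatsdu.
Vowel harmony: no change.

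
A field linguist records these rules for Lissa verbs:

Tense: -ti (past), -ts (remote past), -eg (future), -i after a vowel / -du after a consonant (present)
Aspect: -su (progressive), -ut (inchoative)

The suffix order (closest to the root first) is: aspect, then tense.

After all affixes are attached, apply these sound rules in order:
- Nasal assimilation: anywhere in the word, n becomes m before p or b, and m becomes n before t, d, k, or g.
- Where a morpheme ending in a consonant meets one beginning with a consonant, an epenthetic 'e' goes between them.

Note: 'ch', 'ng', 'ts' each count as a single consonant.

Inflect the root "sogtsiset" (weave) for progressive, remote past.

Attach aspect progressive -su → sogtsisetsu.
Attach tense remote past -ts → sogtsisetsuts.
Nasal assimilation: no change.
Apply epenthesis: sogtsisetsuts → sogtsisetesuts.

sogtsisetesuts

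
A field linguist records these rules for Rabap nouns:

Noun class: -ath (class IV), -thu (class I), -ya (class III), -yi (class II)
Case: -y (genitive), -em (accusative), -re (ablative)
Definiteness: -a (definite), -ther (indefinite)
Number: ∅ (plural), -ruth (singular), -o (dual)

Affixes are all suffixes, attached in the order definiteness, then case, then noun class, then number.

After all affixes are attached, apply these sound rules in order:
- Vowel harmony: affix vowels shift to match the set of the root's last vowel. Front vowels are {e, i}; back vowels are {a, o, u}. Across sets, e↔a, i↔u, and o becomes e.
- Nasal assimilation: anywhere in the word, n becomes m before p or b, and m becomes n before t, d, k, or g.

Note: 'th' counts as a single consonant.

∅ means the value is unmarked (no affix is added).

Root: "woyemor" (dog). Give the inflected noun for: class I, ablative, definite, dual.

Attach definiteness definite -a → woyemora.
Attach case ablative -re → woyemorare.
Attach noun class class I -thu → woyemorarethu.
Attach number dual -o → woyemorarethuo.
Apply vowel harmony: woyemorarethuo → woyemorarathuo.
Nasal assimilation: no change.

woyemorarathuo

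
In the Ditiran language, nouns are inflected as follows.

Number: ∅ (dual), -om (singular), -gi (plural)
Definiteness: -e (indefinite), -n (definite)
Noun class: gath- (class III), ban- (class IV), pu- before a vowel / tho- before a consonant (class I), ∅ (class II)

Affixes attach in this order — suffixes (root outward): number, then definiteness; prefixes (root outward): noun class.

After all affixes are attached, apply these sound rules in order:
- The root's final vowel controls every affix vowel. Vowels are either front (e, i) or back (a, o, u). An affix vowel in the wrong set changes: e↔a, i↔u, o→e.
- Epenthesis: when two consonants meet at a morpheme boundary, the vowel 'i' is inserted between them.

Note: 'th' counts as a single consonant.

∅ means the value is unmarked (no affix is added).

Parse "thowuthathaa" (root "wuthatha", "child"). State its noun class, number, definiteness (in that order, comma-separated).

class I, dual, indefinite

Segment: tho-wuthatha-e.
noun class: pu/tho- → class I.
number: ∅ → dual.
definiteness: -e → indefinite.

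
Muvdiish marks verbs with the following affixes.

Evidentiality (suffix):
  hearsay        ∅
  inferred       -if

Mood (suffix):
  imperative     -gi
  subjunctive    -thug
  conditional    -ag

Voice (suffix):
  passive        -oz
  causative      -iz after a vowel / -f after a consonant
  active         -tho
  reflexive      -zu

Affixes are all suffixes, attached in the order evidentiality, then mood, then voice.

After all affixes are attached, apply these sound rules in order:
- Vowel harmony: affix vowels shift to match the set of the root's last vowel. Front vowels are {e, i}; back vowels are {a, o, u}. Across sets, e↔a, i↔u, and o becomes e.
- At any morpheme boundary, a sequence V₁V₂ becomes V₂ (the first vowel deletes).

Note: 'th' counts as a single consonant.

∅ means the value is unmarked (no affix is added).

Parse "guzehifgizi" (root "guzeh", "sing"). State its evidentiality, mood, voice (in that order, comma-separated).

inferred, imperative, reflexive

Segment: guzeh-if-gi-zu.
evidentiality: -if → inferred.
mood: -gi → imperative.
voice: -zu → reflexive.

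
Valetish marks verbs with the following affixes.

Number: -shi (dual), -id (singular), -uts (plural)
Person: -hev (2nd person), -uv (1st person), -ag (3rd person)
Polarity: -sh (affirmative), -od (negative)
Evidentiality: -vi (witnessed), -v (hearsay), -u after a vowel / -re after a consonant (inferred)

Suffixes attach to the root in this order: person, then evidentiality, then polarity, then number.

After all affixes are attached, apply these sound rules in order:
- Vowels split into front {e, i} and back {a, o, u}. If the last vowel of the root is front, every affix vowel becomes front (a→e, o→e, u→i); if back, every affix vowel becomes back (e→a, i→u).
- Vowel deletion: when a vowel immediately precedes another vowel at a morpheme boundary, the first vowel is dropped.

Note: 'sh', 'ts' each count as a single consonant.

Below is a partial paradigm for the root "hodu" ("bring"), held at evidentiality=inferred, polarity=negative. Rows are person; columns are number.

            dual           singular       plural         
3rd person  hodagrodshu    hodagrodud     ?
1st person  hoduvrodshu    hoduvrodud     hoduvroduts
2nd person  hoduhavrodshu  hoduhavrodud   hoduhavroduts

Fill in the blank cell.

Attach person 3rd person -ag → hoduag.
Attach evidentiality inferred -re (after consonant 'g') → hoduagre.
Attach polarity negative -od → hoduagreod.
Attach number plural -uts → hoduagreoduts.
Apply vowel harmony: hoduagreoduts → hoduagraoduts.
Apply vowel deletion: hoduagraoduts → hodagroduts.

hodagroduts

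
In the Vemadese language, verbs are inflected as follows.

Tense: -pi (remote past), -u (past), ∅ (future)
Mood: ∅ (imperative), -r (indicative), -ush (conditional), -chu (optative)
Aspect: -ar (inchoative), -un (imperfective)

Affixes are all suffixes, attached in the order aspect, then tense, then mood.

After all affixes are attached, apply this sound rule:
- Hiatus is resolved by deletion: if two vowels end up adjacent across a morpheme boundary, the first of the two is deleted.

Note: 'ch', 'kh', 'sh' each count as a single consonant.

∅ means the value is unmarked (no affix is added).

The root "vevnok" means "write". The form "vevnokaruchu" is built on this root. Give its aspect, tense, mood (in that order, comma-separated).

inchoative, past, optative

Segment: vevnok-ar-u-chu.
aspect: -ar → inchoative.
tense: -u → past.
mood: -chu → optative.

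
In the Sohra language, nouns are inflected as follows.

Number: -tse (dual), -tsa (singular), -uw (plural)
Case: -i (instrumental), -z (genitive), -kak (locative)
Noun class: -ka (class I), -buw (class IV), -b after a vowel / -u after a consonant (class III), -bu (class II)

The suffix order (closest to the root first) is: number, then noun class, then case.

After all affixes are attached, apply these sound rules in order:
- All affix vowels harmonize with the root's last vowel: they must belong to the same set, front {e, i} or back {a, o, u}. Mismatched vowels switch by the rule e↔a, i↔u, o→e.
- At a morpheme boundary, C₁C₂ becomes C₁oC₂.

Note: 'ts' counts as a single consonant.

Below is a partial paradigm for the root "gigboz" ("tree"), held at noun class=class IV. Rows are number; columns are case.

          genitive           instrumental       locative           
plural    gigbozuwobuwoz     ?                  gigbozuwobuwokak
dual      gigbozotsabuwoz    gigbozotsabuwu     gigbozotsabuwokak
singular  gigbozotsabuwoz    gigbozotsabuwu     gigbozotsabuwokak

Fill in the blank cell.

Attach number plural -uw → gigbozuw.
Attach noun class class IV -buw → gigbozuwbuw.
Attach case instrumental -i → gigbozuwbuwi.
Apply vowel harmony: gigbozuwbuwi → gigbozuwbuwu.
Apply epenthesis: gigbozuwbuwu → gigbozuwobuwu.

gigbozuwobuwu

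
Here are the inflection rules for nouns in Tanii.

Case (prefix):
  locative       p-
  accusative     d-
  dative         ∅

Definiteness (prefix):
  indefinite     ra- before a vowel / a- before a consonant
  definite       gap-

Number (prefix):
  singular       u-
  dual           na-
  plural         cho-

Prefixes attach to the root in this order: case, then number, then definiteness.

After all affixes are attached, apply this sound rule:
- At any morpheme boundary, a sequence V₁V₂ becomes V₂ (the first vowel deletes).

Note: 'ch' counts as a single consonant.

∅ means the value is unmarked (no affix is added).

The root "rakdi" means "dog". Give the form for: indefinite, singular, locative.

ruprakdi

Attach case locative p- → prakdi.
Attach number singular u- → uprakdi.
Attach definiteness indefinite ra- (before vowel 'u') → rauprakdi.
Apply vowel deletion: rauprakdi → ruprakdi.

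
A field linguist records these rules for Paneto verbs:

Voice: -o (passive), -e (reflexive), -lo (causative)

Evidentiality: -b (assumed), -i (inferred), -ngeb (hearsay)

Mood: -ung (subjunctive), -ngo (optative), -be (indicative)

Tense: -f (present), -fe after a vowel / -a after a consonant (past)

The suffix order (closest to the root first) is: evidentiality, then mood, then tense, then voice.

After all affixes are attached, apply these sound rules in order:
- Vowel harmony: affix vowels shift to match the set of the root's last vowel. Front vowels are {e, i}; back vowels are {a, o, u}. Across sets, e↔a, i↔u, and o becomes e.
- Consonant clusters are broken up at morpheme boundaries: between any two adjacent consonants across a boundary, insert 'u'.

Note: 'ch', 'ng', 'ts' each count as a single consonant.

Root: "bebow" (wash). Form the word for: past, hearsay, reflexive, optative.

Attach evidentiality hearsay -ngeb → bebowngeb.
Attach mood optative -ngo → bebowngebngo.
Attach tense past -fe (after vowel 'o') → bebowngebngofe.
Attach voice reflexive -e → bebowngebngofee.
Apply vowel harmony: bebowngebngofee → bebowngabngofaa.
Apply epenthesis: bebowngabngofaa → bebowungabungofaa.

bebowungabungofaa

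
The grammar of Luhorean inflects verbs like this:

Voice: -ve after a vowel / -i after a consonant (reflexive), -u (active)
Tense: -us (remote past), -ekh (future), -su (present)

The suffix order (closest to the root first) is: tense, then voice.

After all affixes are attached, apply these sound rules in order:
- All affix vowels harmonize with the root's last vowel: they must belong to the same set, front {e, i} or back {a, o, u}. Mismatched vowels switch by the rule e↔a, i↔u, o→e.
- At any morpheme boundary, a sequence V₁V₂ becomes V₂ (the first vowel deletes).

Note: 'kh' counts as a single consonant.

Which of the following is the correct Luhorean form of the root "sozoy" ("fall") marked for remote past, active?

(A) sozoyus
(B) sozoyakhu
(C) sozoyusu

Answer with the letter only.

C

Attach tense remote past -us → sozoyus.
Attach voice active -u → sozoyusu.
Vowel harmony: no change.
Vowel deletion: no change.
So the correct form is sozoyusu, option (C).
(B) sozoyakhu is wrong: it uses future instead of remote past for tense.
(A) sozoyus is wrong: it has the affixes in the wrong order.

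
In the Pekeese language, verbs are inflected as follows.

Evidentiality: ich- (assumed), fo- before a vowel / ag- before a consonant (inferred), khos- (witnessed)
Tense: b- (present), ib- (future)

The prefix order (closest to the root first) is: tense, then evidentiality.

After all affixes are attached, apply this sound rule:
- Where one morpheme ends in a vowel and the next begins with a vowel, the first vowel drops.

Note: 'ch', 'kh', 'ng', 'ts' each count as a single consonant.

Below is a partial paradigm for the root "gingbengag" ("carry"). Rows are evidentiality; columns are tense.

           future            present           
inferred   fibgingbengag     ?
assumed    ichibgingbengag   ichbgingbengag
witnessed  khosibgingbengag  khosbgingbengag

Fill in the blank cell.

Attach tense present b- → bgingbengag.
Attach evidentiality inferred ag- (before consonant 'b') → agbgingbengag.
Vowel deletion: no change.

agbgingbengag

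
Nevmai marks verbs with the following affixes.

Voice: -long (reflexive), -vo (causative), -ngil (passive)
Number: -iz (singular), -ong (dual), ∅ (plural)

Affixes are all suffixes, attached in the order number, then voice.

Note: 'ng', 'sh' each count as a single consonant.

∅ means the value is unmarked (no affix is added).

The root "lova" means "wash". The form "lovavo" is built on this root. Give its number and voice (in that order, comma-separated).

plural, causative

Segment: lova-vo.
number: ∅ → plural.
voice: -vo → causative.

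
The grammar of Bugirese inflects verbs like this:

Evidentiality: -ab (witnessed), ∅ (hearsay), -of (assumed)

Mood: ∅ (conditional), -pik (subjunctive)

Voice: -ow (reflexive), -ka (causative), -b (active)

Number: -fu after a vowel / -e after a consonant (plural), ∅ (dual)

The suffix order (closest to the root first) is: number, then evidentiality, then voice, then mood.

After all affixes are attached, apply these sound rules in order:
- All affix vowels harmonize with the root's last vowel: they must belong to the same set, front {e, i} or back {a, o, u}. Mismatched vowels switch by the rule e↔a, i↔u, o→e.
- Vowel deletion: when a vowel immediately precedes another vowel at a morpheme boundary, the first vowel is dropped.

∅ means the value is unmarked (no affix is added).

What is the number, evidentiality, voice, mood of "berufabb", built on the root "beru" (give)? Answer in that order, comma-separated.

plural, witnessed, active, conditional

Segment: beru-fu-ab-b.
number: -fu/e → plural.
evidentiality: -ab → witnessed.
voice: -b → active.
mood: ∅ → conditional.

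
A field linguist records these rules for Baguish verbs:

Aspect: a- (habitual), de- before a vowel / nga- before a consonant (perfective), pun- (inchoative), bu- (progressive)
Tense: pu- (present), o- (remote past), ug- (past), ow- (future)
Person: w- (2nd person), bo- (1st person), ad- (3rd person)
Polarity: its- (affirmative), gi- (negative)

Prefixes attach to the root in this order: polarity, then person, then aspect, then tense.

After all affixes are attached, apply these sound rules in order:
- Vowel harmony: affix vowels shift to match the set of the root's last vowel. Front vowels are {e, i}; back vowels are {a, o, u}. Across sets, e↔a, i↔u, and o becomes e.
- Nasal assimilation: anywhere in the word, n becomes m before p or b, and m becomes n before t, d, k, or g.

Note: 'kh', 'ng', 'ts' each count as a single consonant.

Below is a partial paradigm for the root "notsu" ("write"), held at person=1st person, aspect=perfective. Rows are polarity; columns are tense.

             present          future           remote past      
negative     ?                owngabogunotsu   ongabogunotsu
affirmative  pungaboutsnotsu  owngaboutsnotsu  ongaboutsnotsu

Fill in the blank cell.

Attach polarity negative gi- → ginotsu.
Attach person 1st person bo- → boginotsu.
Attach aspect perfective nga- (before consonant 'b') → ngaboginotsu.
Attach tense present pu- → pungaboginotsu.
Apply vowel harmony: pungaboginotsu → pungabogunotsu.
Nasal assimilation: no change.

pungabogunotsu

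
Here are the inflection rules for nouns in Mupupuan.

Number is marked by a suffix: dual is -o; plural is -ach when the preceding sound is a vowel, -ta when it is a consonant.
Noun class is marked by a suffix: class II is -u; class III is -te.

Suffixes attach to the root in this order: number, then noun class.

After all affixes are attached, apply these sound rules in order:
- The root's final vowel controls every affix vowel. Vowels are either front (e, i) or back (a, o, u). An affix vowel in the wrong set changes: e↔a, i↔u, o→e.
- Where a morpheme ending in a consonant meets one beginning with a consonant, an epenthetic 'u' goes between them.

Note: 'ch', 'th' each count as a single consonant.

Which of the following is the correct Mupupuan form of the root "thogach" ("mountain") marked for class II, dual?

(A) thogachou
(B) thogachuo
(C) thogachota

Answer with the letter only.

A

Attach number dual -o → thogacho.
Attach noun class class II -u → thogachou.
Vowel harmony: no change.
Epenthesis: no change.
So the correct form is thogachou, option (A).
(B) thogachuo is wrong: it has the affixes in the wrong order.
(C) thogachota is wrong: it uses class III instead of class II for noun class.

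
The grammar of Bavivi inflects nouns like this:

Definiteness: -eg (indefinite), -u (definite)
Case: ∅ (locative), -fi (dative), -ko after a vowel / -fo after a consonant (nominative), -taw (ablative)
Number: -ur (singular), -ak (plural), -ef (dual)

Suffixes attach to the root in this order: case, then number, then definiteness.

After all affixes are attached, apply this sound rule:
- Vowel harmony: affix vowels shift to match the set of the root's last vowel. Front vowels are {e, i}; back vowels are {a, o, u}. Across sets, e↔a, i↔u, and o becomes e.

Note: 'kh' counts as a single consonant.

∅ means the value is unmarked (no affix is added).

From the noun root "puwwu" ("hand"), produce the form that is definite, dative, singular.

puwwufuuru

Attach case dative -fi → puwwufi.
Attach number singular -ur → puwwufiur.
Attach definiteness definite -u → puwwufiuru.
Apply vowel harmony: puwwufiuru → puwwufuuru.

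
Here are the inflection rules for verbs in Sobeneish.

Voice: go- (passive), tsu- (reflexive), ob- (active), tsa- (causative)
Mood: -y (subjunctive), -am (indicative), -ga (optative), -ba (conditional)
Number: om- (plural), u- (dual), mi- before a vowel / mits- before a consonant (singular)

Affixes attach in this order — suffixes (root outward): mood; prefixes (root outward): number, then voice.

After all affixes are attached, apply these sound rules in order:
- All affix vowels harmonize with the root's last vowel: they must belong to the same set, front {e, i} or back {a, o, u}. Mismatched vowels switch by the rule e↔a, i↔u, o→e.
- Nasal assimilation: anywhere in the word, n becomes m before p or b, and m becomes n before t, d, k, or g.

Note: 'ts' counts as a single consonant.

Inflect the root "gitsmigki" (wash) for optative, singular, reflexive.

Attach mood optative -ga → gitsmigkiga.
Attach number singular mits- (before consonant 'g') → mitsgitsmigkiga.
Attach voice reflexive tsu- → tsumitsgitsmigkiga.
Apply vowel harmony: tsumitsgitsmigkiga → tsimitsgitsmigkige.
Nasal assimilation: no change.

tsimitsgitsmigkige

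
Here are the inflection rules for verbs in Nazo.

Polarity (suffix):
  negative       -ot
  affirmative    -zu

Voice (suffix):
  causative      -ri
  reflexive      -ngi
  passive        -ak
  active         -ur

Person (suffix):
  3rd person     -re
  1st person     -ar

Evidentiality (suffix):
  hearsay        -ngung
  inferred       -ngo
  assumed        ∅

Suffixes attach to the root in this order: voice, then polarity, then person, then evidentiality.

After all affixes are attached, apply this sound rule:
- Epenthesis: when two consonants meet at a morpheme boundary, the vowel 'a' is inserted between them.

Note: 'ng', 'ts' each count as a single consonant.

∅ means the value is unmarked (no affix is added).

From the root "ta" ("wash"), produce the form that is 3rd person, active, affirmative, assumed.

taurazure

Attach voice active -ur → taur.
Attach polarity affirmative -zu → taurzu.
Attach person 3rd person -re → taurzure.
evidentiality = assumed: zero marking, form stays taurzure.
Apply epenthesis: taurzure → taurazure.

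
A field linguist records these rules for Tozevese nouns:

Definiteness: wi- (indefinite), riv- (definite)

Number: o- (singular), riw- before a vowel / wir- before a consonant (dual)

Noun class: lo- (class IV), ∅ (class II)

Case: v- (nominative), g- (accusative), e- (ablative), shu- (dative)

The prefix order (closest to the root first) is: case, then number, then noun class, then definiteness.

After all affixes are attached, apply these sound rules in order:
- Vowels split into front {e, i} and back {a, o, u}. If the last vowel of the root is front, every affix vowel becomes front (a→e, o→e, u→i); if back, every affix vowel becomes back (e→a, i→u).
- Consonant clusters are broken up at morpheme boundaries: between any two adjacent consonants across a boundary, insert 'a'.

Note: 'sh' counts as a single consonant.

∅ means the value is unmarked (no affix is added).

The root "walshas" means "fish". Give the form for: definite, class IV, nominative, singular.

ruvaloovawalshas

Attach case nominative v- → vwalshas.
Attach number singular o- → ovwalshas.
Attach noun class class IV lo- → loovwalshas.
Attach definiteness definite riv- → rivloovwalshas.
Apply vowel harmony: rivloovwalshas → ruvloovwalshas.
Apply epenthesis: ruvloovwalshas → ruvaloovawalshas.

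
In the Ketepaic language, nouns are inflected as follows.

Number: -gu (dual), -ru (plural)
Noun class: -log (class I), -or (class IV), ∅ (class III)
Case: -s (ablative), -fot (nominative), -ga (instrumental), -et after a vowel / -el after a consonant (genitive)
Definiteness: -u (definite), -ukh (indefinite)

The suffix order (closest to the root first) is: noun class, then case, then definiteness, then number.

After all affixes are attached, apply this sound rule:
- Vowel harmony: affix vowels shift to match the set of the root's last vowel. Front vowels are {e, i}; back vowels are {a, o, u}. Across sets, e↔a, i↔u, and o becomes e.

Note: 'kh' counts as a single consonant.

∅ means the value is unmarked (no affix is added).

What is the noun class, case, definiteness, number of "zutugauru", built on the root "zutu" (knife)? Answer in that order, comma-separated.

class III, instrumental, definite, plural

Segment: zutu-ga-u-ru.
noun class: ∅ → class III.
case: -ga → instrumental.
definiteness: -u → definite.
number: -ru → plural.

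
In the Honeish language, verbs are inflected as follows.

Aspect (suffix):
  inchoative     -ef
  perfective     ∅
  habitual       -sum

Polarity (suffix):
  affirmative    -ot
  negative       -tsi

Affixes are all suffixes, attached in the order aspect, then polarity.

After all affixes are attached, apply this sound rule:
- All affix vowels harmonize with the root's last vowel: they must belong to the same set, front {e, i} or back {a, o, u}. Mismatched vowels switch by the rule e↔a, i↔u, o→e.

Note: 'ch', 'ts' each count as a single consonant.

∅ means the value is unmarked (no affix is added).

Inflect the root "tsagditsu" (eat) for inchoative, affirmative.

tsagditsuafot

Attach aspect inchoative -ef → tsagditsuef.
Attach polarity affirmative -ot → tsagditsuefot.
Apply vowel harmony: tsagditsuefot → tsagditsuafot.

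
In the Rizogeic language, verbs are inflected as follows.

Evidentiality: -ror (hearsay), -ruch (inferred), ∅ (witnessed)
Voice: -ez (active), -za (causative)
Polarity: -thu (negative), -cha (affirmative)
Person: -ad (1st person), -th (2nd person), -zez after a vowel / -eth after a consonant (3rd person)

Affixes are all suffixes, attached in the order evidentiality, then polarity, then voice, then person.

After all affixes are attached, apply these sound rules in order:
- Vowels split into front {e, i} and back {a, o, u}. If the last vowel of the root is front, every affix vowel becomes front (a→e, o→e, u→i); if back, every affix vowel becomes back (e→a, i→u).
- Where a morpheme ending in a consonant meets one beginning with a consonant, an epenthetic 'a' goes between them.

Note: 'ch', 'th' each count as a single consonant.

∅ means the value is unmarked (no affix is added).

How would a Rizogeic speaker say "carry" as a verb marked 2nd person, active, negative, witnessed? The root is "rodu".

roduthuazath

evidentiality = witnessed: zero marking, form stays rodu.
Attach polarity negative -thu → roduthu.
Attach voice active -ez → roduthuez.
Attach person 2nd person -th → roduthuezth.
Apply vowel harmony: roduthuezth → roduthuazth.
Apply epenthesis: roduthuazth → roduthuazath.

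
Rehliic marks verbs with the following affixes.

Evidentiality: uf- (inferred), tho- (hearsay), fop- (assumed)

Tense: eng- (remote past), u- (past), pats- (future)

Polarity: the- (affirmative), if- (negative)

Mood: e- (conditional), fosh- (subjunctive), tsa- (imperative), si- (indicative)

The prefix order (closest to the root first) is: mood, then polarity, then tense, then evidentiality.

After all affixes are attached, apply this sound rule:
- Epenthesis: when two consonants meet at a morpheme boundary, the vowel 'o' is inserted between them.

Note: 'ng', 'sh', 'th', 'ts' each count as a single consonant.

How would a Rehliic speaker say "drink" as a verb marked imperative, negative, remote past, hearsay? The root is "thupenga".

thoengifotsathupenga

Attach mood imperative tsa- → tsathupenga.
Attach polarity negative if- → iftsathupenga.
Attach tense remote past eng- → engiftsathupenga.
Attach evidentiality hearsay tho- → thoengiftsathupenga.
Apply epenthesis: thoengiftsathupenga → thoengifotsathupenga.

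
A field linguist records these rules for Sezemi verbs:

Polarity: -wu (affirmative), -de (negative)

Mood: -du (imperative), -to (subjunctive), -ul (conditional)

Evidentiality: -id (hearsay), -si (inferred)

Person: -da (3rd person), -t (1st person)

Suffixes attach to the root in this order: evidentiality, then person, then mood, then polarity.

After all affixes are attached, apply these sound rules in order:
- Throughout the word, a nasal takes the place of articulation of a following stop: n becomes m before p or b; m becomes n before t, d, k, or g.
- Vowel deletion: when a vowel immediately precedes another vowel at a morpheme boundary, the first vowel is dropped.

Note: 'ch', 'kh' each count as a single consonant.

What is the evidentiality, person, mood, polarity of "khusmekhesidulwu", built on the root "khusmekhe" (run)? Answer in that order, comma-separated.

inferred, 3rd person, conditional, affirmative

Segment: khusmekhe-si-da-ul-wu.
evidentiality: -si → inferred.
person: -da → 3rd person.
mood: -ul → conditional.
polarity: -wu → affirmative.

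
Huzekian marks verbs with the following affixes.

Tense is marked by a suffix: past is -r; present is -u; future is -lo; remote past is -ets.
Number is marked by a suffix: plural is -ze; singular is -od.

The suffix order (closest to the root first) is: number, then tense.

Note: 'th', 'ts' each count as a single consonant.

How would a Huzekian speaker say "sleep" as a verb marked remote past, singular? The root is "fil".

Attach number singular -od → filod.
Attach tense remote past -ets → filodets.

filodets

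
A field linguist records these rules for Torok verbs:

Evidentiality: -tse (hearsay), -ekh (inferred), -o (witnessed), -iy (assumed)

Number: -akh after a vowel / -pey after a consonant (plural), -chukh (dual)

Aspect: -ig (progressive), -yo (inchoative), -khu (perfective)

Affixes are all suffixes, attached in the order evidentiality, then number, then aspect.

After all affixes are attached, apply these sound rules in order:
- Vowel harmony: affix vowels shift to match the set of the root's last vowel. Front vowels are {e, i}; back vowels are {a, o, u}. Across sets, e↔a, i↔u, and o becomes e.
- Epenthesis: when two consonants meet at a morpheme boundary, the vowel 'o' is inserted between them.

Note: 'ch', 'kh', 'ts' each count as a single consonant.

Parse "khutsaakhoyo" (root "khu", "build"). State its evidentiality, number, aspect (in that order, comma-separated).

Segment: khu-tse-akh-yo.
evidentiality: -tse → hearsay.
number: -akh/pey → plural.
aspect: -yo → inchoative.

hearsay, plural, inchoative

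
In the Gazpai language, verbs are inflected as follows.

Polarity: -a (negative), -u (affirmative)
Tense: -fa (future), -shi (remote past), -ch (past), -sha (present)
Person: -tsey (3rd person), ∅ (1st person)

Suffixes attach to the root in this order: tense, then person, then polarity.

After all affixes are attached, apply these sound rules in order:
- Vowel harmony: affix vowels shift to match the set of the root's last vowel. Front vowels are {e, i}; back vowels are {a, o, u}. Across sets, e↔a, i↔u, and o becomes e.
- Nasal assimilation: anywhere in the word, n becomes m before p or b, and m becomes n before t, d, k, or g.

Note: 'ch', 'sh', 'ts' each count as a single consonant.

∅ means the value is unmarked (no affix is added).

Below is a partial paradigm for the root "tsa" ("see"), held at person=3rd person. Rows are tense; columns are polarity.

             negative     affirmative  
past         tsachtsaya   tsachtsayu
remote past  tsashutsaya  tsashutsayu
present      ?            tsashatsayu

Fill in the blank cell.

Attach tense present -sha → tsasha.
Attach person 3rd person -tsey → tsashatsey.
Attach polarity negative -a → tsashatseya.
Apply vowel harmony: tsashatseya → tsashatsaya.
Nasal assimilation: no change.

tsashatsaya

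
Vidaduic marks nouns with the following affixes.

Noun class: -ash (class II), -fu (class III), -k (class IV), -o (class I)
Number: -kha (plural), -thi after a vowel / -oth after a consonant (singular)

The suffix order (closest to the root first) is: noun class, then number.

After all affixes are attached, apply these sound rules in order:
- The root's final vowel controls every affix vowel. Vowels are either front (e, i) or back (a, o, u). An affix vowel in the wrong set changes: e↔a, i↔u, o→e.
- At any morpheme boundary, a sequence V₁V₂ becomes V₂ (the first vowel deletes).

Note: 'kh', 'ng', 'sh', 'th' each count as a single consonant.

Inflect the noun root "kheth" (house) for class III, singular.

Attach noun class class III -fu → khethfu.
Attach number singular -thi (after vowel 'u') → khethfuthi.
Apply vowel harmony: khethfuthi → khethfithi.
Vowel deletion: no change.

khethfithi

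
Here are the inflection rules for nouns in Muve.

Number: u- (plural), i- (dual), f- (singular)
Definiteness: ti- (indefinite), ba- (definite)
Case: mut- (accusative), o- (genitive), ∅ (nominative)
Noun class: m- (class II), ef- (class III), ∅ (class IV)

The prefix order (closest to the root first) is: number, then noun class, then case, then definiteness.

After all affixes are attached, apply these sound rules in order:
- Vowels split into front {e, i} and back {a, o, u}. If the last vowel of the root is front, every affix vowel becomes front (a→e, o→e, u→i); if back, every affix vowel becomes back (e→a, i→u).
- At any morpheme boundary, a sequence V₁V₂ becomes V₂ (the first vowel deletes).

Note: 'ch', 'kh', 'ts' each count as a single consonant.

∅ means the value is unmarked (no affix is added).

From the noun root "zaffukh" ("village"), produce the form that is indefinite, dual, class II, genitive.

tomuzaffukh

Attach number dual i- → izaffukh.
Attach noun class class II m- → mizaffukh.
Attach case genitive o- → omizaffukh.
Attach definiteness indefinite ti- → tiomizaffukh.
Apply vowel harmony: tiomizaffukh → tuomuzaffukh.
Apply vowel deletion: tuomuzaffukh → tomuzaffukh.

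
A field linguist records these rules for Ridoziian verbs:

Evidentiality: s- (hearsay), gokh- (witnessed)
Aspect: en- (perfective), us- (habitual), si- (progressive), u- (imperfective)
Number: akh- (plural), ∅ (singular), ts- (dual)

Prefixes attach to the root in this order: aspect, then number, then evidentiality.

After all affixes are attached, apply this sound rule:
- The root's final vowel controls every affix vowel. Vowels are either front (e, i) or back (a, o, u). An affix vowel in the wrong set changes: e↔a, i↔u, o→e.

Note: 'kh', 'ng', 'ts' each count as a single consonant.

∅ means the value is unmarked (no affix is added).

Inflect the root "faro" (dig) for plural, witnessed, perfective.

gokhakhanfaro

Attach aspect perfective en- → enfaro.
Attach number plural akh- → akhenfaro.
Attach evidentiality witnessed gokh- → gokhakhenfaro.
Apply vowel harmony: gokhakhenfaro → gokhakhanfaro.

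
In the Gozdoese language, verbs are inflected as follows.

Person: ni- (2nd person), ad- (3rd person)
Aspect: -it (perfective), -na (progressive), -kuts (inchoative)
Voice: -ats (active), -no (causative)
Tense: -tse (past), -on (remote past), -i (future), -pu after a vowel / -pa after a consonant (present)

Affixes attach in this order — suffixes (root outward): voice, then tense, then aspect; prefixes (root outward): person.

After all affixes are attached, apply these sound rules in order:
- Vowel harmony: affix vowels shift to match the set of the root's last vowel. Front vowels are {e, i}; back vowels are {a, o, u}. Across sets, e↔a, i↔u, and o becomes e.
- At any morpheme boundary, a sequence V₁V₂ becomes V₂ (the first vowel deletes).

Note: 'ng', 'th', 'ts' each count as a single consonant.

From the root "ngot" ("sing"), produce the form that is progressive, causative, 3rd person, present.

adngotnopuna

Attach voice causative -no → ngotno.
Attach tense present -pu (after vowel 'o') → ngotnopu.
Attach aspect progressive -na → ngotnopuna.
Attach person 3rd person ad- → adngotnopuna.
Vowel harmony: no change.
Vowel deletion: no change.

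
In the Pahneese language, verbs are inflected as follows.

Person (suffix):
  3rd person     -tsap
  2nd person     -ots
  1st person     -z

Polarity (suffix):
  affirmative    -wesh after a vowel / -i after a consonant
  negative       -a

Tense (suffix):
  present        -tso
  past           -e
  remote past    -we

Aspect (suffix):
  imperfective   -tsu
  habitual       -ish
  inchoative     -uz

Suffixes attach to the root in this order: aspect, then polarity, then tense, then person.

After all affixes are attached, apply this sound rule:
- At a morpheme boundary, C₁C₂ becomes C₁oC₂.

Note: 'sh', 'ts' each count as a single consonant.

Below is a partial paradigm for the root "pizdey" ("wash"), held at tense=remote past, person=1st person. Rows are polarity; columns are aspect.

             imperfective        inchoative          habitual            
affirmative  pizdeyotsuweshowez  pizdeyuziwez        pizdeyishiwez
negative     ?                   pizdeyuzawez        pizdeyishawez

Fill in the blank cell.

Attach aspect imperfective -tsu → pizdeytsu.
Attach polarity negative -a → pizdeytsua.
Attach tense remote past -we → pizdeytsuawe.
Attach person 1st person -z → pizdeytsuawez.
Apply epenthesis: pizdeytsuawez → pizdeyotsuawez.

pizdeyotsuawez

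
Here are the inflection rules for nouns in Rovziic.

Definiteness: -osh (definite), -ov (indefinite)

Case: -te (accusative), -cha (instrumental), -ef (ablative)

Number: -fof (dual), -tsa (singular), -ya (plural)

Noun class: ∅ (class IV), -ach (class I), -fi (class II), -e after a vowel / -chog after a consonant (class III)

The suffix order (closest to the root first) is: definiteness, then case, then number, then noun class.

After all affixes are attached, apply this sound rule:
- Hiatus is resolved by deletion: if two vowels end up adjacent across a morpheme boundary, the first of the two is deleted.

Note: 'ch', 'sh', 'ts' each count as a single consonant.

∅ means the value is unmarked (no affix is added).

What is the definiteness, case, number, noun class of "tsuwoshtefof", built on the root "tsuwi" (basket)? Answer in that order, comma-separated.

Segment: tsuwi-osh-te-fof.
definiteness: -osh → definite.
case: -te → accusative.
number: -fof → dual.
noun class: ∅ → class IV.

definite, accusative, dual, class IV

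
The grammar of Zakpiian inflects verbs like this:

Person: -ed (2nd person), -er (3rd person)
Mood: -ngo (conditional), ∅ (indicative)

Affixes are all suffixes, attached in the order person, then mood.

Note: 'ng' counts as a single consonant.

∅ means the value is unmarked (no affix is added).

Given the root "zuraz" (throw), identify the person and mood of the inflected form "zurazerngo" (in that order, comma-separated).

Segment: zuraz-er-ngo.
person: -er → 3rd person.
mood: -ngo → conditional.

3rd person, conditional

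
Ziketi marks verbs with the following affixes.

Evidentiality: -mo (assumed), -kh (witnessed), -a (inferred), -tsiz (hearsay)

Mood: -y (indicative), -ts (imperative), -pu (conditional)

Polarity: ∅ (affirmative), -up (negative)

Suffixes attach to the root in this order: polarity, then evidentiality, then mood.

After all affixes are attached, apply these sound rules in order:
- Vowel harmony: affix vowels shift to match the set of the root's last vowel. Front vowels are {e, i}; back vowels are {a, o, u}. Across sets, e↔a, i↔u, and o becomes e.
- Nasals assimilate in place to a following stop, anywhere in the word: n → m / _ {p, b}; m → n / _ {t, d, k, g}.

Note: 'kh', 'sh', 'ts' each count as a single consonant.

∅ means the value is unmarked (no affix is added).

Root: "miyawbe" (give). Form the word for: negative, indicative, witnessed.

miyawbeipkhy

Attach polarity negative -up → miyawbeup.
Attach evidentiality witnessed -kh → miyawbeupkh.
Attach mood indicative -y → miyawbeupkhy.
Apply vowel harmony: miyawbeupkhy → miyawbeipkhy.
Nasal assimilation: no change.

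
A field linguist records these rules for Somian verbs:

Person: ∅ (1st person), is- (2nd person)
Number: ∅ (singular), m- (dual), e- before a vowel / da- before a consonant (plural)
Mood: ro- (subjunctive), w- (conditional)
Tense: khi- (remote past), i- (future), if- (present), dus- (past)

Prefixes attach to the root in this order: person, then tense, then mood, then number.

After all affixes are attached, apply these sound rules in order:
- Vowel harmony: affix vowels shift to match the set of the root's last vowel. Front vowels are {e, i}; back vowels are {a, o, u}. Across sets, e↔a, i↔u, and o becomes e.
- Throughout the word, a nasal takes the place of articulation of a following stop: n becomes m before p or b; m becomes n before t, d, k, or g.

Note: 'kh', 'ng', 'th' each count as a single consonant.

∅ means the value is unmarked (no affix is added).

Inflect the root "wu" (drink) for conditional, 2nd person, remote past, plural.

dawkhuuswu

Attach person 2nd person is- → iswu.
Attach tense remote past khi- → khiiswu.
Attach mood conditional w- → wkhiiswu.
Attach number plural da- (before consonant 'w') → dawkhiiswu.
Apply vowel harmony: dawkhiiswu → dawkhuuswu.
Nasal assimilation: no change.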